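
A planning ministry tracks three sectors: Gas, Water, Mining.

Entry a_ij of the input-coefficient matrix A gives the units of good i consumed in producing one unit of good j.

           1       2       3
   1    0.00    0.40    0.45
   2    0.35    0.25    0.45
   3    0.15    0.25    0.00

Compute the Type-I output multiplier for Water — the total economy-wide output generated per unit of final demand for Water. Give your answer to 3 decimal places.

m_2 = 4.612

I − A =
  [   1.00    -0.40    -0.45]
  [  -0.35     0.75    -0.45]
  [  -0.15    -0.25     1.00]
Cofactors of I−A, C_ij = (−1)^(i+j)·(minor ij) (rows/columns in the sector order above):
  C_11 = (0.75)(1.00) − (-0.45)(-0.25) = 0.6375
  C_12 = −[(-0.35)(1.00) − (-0.45)(-0.15)] = 0.4175
  C_13 = (-0.35)(-0.25) − (0.75)(-0.15) = 0.2000
  C_21 = −[(-0.40)(1.00) − (-0.45)(-0.25)] = 0.5125
  C_22 = (1.00)(1.00) − (-0.45)(-0.15) = 0.9325
  C_23 = −[(1.00)(-0.25) − (-0.40)(-0.15)] = 0.3100
  C_31 = (-0.40)(-0.45) − (-0.45)(0.75) = 0.5175
  C_32 = −[(1.00)(-0.45) − (-0.45)(-0.35)] = 0.6075
  C_33 = (1.00)(0.75) − (-0.40)(-0.35) = 0.6100
det(I−A) = Σ_j (I−A)_1j·C_1j = (1.00)(0.6375) + (-0.40)(0.4175) + (-0.45)(0.2000) = 0.3805
adj(I−A) = Cᵀ =
  [ 0.6375   0.5125   0.5175]
  [ 0.4175   0.9325   0.6075]
  [ 0.2000   0.3100   0.6100]
(I − A)⁻¹ = adj(I−A) / det(I−A) ≈
  [   1.6754     1.3469     1.3601]
  [   1.0972     2.4507     1.5966]
  [   0.5256     0.8147     1.6032]
The output multiplier for sector j is the column-j sum of the Leontief inverse (I − A)⁻¹ = adj(I−A) / det(I−A).
Column 2 of adj(I−A): (0.5125, 0.9325, 0.3100); det(I−A) = 0.3805.
m_2 = (0.5125 + 0.9325 + 0.3100) / 0.3805 = 1.755 / 0.3805 ≈ 4.612.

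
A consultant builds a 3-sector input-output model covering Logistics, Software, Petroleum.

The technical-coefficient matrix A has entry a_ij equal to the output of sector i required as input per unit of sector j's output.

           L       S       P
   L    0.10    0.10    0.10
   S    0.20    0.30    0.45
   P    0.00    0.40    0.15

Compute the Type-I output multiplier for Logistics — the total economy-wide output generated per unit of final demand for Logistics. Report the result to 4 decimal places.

m_L = 1.9082

I − A =
  [   0.90    -0.10    -0.10]
  [  -0.20     0.70    -0.45]
  [   0.00    -0.40     0.85]
Cofactors of I−A, C_ij = (−1)^(i+j)·(minor ij) (rows/columns in the sector order above):
  C_11 = (0.70)(0.85) − (-0.45)(-0.40) = 0.4150
  C_12 = −[(-0.20)(0.85) − (-0.45)(0.00)] = 0.1700
  C_13 = (-0.20)(-0.40) − (0.70)(0.00) = 0.0800
  C_21 = −[(-0.10)(0.85) − (-0.10)(-0.40)] = 0.1250
  C_22 = (0.90)(0.85) − (-0.10)(0.00) = 0.7650
  C_23 = −[(0.90)(-0.40) − (-0.10)(0.00)] = 0.3600
  C_31 = (-0.10)(-0.45) − (-0.10)(0.70) = 0.1150
  C_32 = −[(0.90)(-0.45) − (-0.10)(-0.20)] = 0.4250
  C_33 = (0.90)(0.70) − (-0.10)(-0.20) = 0.6100
det(I−A) = Σ_j (I−A)_1j·C_1j = (0.90)(0.4150) + (-0.10)(0.1700) + (-0.10)(0.0800) = 0.3485
adj(I−A) = Cᵀ =
  [ 0.4150   0.1250   0.1150]
  [ 0.1700   0.7650   0.4250]
  [ 0.0800   0.3600   0.6100]
(I − A)⁻¹ = adj(I−A) / det(I−A) ≈
  [   1.19082     0.35868     0.32999]
  [   0.48780     2.19512     1.21951]
  [   0.22956     1.03300     1.75036]
The output multiplier for sector j is the column-j sum of the Leontief inverse (I − A)⁻¹ = adj(I−A) / det(I−A).
Column L of adj(I−A): (0.4150, 0.1700, 0.0800); det(I−A) = 0.3485.
m_L = (0.4150 + 0.1700 + 0.0800) / 0.3485 = 0.665 / 0.3485 ≈ 1.9082.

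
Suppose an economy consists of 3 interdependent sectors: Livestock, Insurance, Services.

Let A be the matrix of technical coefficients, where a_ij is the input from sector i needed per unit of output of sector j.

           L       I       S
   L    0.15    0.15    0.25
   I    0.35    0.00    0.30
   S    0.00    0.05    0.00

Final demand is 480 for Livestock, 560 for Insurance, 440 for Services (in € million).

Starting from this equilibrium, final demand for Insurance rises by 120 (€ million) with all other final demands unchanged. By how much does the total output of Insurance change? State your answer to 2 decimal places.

I − A =
  [   0.85    -0.15    -0.25]
  [  -0.35     1.00    -0.30]
  [   0.00    -0.05     1.00]
Cofactors of I−A, C_ij = (−1)^(i+j)·(minor ij) (rows/columns in the sector order above):
  C_11 = (1.00)(1.00) − (-0.30)(-0.05) = 0.9850
  C_12 = −[(-0.35)(1.00) − (-0.30)(0.00)] = 0.3500
  C_13 = (-0.35)(-0.05) − (1.00)(0.00) = 0.0175
  C_21 = −[(-0.15)(1.00) − (-0.25)(-0.05)] = 0.1625
  C_22 = (0.85)(1.00) − (-0.25)(0.00) = 0.8500
  C_23 = −[(0.85)(-0.05) − (-0.15)(0.00)] = 0.0425
  C_31 = (-0.15)(-0.30) − (-0.25)(1.00) = 0.2950
  C_32 = −[(0.85)(-0.30) − (-0.25)(-0.35)] = 0.3425
  C_33 = (0.85)(1.00) − (-0.15)(-0.35) = 0.7975
det(I−A) = Σ_j (I−A)_1j·C_1j = (0.85)(0.9850) + (-0.15)(0.3500) + (-0.25)(0.0175) = 0.780375
adj(I−A) = Cᵀ =
  [ 0.9850   0.1625   0.2950]
  [ 0.3500   0.8500   0.3425]
  [ 0.0175   0.0425   0.7975]
(I − A)⁻¹ = adj(I−A) / det(I−A) ≈
  [   1.2622     0.2082     0.3780]
  [   0.4485     1.0892     0.4389]
  [   0.0224     0.0545     1.0219]
Δx = (I − A)⁻¹ Δd with Δd having +120 in the Insurance component and 0 elsewhere.
So Δx_I = L_II · (+120), where L_II = adj(I−A)_II / det(I−A) = 0.8500 / 0.780375.
Δx_I = 0.8500 × (+120) / 0.780375 = 102.00 / 0.780375 ≈ 130.71.

Δx_I = 130.71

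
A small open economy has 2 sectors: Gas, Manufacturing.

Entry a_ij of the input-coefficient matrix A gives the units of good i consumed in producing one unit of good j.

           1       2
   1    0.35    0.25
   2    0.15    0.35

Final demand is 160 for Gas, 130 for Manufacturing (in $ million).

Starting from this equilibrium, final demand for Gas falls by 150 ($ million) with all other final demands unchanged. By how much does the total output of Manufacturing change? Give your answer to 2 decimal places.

Δx_2 = -58.44

I − A =
  [   0.65    -0.25]
  [  -0.15     0.65]
det(I−A) = (0.65)(0.65) − (-0.25)(-0.15) = 0.3850
adj(I−A) = [[0.65, 0.25], [0.15, 0.65]]
(I − A)⁻¹ = adj(I−A) / det(I−A) ≈
  [   1.6883     0.6494]
  [   0.3896     1.6883]
Δx = (I − A)⁻¹ Δd with Δd having -150 in the Gas component and 0 elsewhere.
So Δx_2 = L_21 · (-150), where L_21 = adj(I−A)_21 / det(I−A) = 0.15 / 0.3850.
Δx_2 = 0.15 × (-150) / 0.3850 = -22.50 / 0.3850 ≈ -58.44.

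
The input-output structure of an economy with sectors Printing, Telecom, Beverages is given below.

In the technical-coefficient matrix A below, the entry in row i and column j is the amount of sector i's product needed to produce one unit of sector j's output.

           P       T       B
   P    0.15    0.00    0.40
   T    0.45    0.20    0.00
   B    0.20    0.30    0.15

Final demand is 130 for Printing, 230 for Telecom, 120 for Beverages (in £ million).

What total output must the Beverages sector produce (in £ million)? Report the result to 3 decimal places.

I − A =
  [   0.85     0.00    -0.40]
  [  -0.45     0.80     0.00]
  [  -0.20    -0.30     0.85]
Cofactors of I−A, C_ij = (−1)^(i+j)·(minor ij) (rows/columns in the sector order above):
  C_11 = (0.80)(0.85) − (0.00)(-0.30) = 0.6800
  C_12 = −[(-0.45)(0.85) − (0.00)(-0.20)] = 0.3825
  C_13 = (-0.45)(-0.30) − (0.80)(-0.20) = 0.2950
  C_21 = −[(0.00)(0.85) − (-0.40)(-0.30)] = 0.1200
  C_22 = (0.85)(0.85) − (-0.40)(-0.20) = 0.6425
  C_23 = −[(0.85)(-0.30) − (0.00)(-0.20)] = 0.2550
  C_31 = (0.00)(0.00) − (-0.40)(0.80) = 0.3200
  C_32 = −[(0.85)(0.00) − (-0.40)(-0.45)] = 0.1800
  C_33 = (0.85)(0.80) − (0.00)(-0.45) = 0.6800
det(I−A) = Σ_j (I−A)_1j·C_1j = (0.85)(0.6800) + (0.00)(0.3825) + (-0.40)(0.2950) = 0.4600
adj(I−A) = Cᵀ =
  [ 0.6800   0.1200   0.3200]
  [ 0.3825   0.6425   0.1800]
  [ 0.2950   0.2550   0.6800]
(I − A)⁻¹ = adj(I−A) / det(I−A) ≈
  [   1.4783     0.2609     0.6957]
  [   0.8315     1.3967     0.3913]
  [   0.6413     0.5543     1.4783]
x = (I − A)⁻¹ d = adj(I−A)·d / det(I−A), with det(I−A) = 0.4600:
  x_P = (0.6800·130 + 0.1200·230 + 0.3200·120) / 0.4600 = 154.40 / 0.4600 ≈ 335.652
  x_T = (0.3825·130 + 0.6425·230 + 0.1800·120) / 0.4600 = 219.10 / 0.4600 ≈ 476.304
  x_B = (0.2950·130 + 0.2550·230 + 0.6800·120) / 0.4600 = 178.60 / 0.4600 ≈ 388.261

x_B = 388.261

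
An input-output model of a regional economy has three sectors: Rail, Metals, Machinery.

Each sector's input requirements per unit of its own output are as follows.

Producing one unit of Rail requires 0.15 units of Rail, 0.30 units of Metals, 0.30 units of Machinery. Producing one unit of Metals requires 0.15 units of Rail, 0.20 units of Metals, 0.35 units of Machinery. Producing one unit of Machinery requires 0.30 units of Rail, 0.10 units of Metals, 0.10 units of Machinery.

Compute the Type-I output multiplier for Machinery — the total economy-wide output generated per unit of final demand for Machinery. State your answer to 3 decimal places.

m_3 = 2.455

I − A =
  [   0.85    -0.15    -0.30]
  [  -0.30     0.80    -0.10]
  [  -0.30    -0.35     0.90]
Cofactors of I−A, C_ij = (−1)^(i+j)·(minor ij) (rows/columns in the sector order above):
  C_11 = (0.80)(0.90) − (-0.10)(-0.35) = 0.6850
  C_12 = −[(-0.30)(0.90) − (-0.10)(-0.30)] = 0.3000
  C_13 = (-0.30)(-0.35) − (0.80)(-0.30) = 0.3450
  C_21 = −[(-0.15)(0.90) − (-0.30)(-0.35)] = 0.2400
  C_22 = (0.85)(0.90) − (-0.30)(-0.30) = 0.6750
  C_23 = −[(0.85)(-0.35) − (-0.15)(-0.30)] = 0.3425
  C_31 = (-0.15)(-0.10) − (-0.30)(0.80) = 0.2550
  C_32 = −[(0.85)(-0.10) − (-0.30)(-0.30)] = 0.1750
  C_33 = (0.85)(0.80) − (-0.15)(-0.30) = 0.6350
det(I−A) = Σ_j (I−A)_1j·C_1j = (0.85)(0.6850) + (-0.15)(0.3000) + (-0.30)(0.3450) = 0.43375
adj(I−A) = Cᵀ =
  [ 0.6850   0.2400   0.2550]
  [ 0.3000   0.6750   0.1750]
  [ 0.3450   0.3425   0.6350]
(I − A)⁻¹ = adj(I−A) / det(I−A) ≈
  [   1.5793     0.5533     0.5879]
  [   0.6916     1.5562     0.4035]
  [   0.7954     0.7896     1.4640]
The output multiplier for sector j is the column-j sum of the Leontief inverse (I − A)⁻¹ = adj(I−A) / det(I−A).
Column 3 of adj(I−A): (0.2550, 0.1750, 0.6350); det(I−A) = 0.43375.
m_3 = (0.2550 + 0.1750 + 0.6350) / 0.43375 = 1.065 / 0.43375 ≈ 2.455.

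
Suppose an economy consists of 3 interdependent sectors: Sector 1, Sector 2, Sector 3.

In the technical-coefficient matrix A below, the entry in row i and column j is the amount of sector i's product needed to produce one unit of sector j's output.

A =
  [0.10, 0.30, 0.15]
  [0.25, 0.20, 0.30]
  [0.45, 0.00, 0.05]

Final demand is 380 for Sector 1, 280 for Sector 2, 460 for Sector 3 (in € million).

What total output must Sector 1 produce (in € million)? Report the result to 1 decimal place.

x_1 = 897.6

I − A =
  [   0.90    -0.30    -0.15]
  [  -0.25     0.80    -0.30]
  [  -0.45     0.00     0.95]
Cofactors of I−A, C_ij = (−1)^(i+j)·(minor ij) (rows/columns in the sector order above):
  C_11 = (0.80)(0.95) − (-0.30)(0.00) = 0.7600
  C_12 = −[(-0.25)(0.95) − (-0.30)(-0.45)] = 0.3725
  C_13 = (-0.25)(0.00) − (0.80)(-0.45) = 0.3600
  C_21 = −[(-0.30)(0.95) − (-0.15)(0.00)] = 0.2850
  C_22 = (0.90)(0.95) − (-0.15)(-0.45) = 0.7875
  C_23 = −[(0.90)(0.00) − (-0.30)(-0.45)] = 0.1350
  C_31 = (-0.30)(-0.30) − (-0.15)(0.80) = 0.2100
  C_32 = −[(0.90)(-0.30) − (-0.15)(-0.25)] = 0.3075
  C_33 = (0.90)(0.80) − (-0.30)(-0.25) = 0.6450
det(I−A) = Σ_j (I−A)_1j·C_1j = (0.90)(0.7600) + (-0.30)(0.3725) + (-0.15)(0.3600) = 0.51825
adj(I−A) = Cᵀ =
  [ 0.7600   0.2850   0.2100]
  [ 0.3725   0.7875   0.3075]
  [ 0.3600   0.1350   0.6450]
(I − A)⁻¹ = adj(I−A) / det(I−A) ≈
  [   1.4665     0.5499     0.4052]
  [   0.7188     1.5195     0.5933]
  [   0.6946     0.2605     1.2446]
x = (I − A)⁻¹ d = adj(I−A)·d / det(I−A), with det(I−A) = 0.51825:
  x_1 = (0.7600·380 + 0.2850·280 + 0.2100·460) / 0.51825 = 465.20 / 0.51825 ≈ 897.6
  x_2 = (0.3725·380 + 0.7875·280 + 0.3075·460) / 0.51825 = 503.50 / 0.51825 ≈ 971.5
  x_3 = (0.3600·380 + 0.1350·280 + 0.6450·460) / 0.51825 = 471.30 / 0.51825 ≈ 909.4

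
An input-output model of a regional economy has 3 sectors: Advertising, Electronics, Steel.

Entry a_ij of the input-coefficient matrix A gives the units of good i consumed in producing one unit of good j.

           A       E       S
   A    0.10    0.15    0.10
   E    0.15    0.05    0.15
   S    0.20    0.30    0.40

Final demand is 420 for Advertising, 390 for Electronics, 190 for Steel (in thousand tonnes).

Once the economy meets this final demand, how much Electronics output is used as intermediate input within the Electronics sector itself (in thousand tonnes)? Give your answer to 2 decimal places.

z_EE = 32.68

I − A =
  [   0.90    -0.15    -0.10]
  [  -0.15     0.95    -0.15]
  [  -0.20    -0.30     0.60]
Cofactors of I−A, C_ij = (−1)^(i+j)·(minor ij) (rows/columns in the sector order above):
  C_11 = (0.95)(0.60) − (-0.15)(-0.30) = 0.5250
  C_12 = −[(-0.15)(0.60) − (-0.15)(-0.20)] = 0.1200
  C_13 = (-0.15)(-0.30) − (0.95)(-0.20) = 0.2350
  C_21 = −[(-0.15)(0.60) − (-0.10)(-0.30)] = 0.1200
  C_22 = (0.90)(0.60) − (-0.10)(-0.20) = 0.5200
  C_23 = −[(0.90)(-0.30) − (-0.15)(-0.20)] = 0.3000
  C_31 = (-0.15)(-0.15) − (-0.10)(0.95) = 0.1175
  C_32 = −[(0.90)(-0.15) − (-0.10)(-0.15)] = 0.1500
  C_33 = (0.90)(0.95) − (-0.15)(-0.15) = 0.8325
det(I−A) = Σ_j (I−A)_1j·C_1j = (0.90)(0.5250) + (-0.15)(0.1200) + (-0.10)(0.2350) = 0.4310
adj(I−A) = Cᵀ =
  [ 0.5250   0.1200   0.1175]
  [ 0.1200   0.5200   0.1500]
  [ 0.2350   0.3000   0.8325]
(I − A)⁻¹ = adj(I−A) / det(I−A) ≈
  [   1.2181     0.2784     0.2726]
  [   0.2784     1.2065     0.3480]
  [   0.5452     0.6961     1.9316]
First solve x = (I − A)⁻¹ d = adj(I−A)·d / det(I−A); in particular x_E = (0.1200·420 + 0.5200·390 + 0.1500·190) / 0.4310 = 281.70 / 0.4310 ≈ 653.5963.
Intermediate flow from E to E: z_EE = a_EE · x_E = 0.05 × 281.70 / 0.4310 = 14.085 / 0.4310 ≈ 32.68.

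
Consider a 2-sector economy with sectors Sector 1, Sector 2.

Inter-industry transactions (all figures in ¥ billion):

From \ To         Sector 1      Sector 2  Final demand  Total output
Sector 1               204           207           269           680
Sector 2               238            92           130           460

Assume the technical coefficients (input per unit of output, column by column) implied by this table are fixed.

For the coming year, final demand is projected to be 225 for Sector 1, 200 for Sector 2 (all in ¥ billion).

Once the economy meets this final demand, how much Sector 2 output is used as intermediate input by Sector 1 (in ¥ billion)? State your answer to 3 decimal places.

z_21 = 234.783

Technical coefficients a_ij = z_ij / X_j:
  a_11 = 204/680 = 0.30, a_21 = 238/680 = 0.35
  a_12 = 207/460 = 0.45, a_22 = 92/460 = 0.20
I − A =
  [   0.70    -0.45]
  [  -0.35     0.80]
det(I−A) = (0.70)(0.80) − (-0.45)(-0.35) = 0.4025
adj(I−A) = [[0.80, 0.45], [0.35, 0.70]]
(I − A)⁻¹ = adj(I−A) / det(I−A) ≈
  [   1.9876     1.1180]
  [   0.8696     1.7391]
First solve x = (I − A)⁻¹ d = adj(I−A)·d / det(I−A); in particular x_1 = (0.80·225 + 0.45·200) / 0.4025 = 270.00 / 0.4025 ≈ 670.80745.
Intermediate flow from 2 to 1: z_21 = a_21 · x_1 = 0.35 × 270.00 / 0.4025 = 94.50 / 0.4025 ≈ 234.783.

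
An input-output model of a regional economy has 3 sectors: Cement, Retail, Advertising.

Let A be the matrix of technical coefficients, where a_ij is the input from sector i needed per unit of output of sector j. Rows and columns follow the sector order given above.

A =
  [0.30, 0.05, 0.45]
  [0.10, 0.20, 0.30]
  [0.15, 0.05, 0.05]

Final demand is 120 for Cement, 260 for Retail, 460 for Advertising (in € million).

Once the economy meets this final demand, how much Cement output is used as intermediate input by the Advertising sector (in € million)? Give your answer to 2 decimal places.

I − A =
  [   0.70    -0.05    -0.45]
  [  -0.10     0.80    -0.30]
  [  -0.15    -0.05     0.95]
Cofactors of I−A, C_ij = (−1)^(i+j)·(minor ij) (rows/columns in the sector order above):
  C_11 = (0.80)(0.95) − (-0.30)(-0.05) = 0.7450
  C_12 = −[(-0.10)(0.95) − (-0.30)(-0.15)] = 0.1400
  C_13 = (-0.10)(-0.05) − (0.80)(-0.15) = 0.1250
  C_21 = −[(-0.05)(0.95) − (-0.45)(-0.05)] = 0.0700
  C_22 = (0.70)(0.95) − (-0.45)(-0.15) = 0.5975
  C_23 = −[(0.70)(-0.05) − (-0.05)(-0.15)] = 0.0425
  C_31 = (-0.05)(-0.30) − (-0.45)(0.80) = 0.3750
  C_32 = −[(0.70)(-0.30) − (-0.45)(-0.10)] = 0.2550
  C_33 = (0.70)(0.80) − (-0.05)(-0.10) = 0.5550
det(I−A) = Σ_j (I−A)_1j·C_1j = (0.70)(0.7450) + (-0.05)(0.1400) + (-0.45)(0.1250) = 0.45825
adj(I−A) = Cᵀ =
  [ 0.7450   0.0700   0.3750]
  [ 0.1400   0.5975   0.2550]
  [ 0.1250   0.0425   0.5550]
(I − A)⁻¹ = adj(I−A) / det(I−A) ≈
  [   1.6258     0.1528     0.8183]
  [   0.3055     1.3039     0.5565]
  [   0.2728     0.0927     1.2111]
First solve x = (I − A)⁻¹ d = adj(I−A)·d / det(I−A); in particular x_3 = (0.1250·120 + 0.0425·260 + 0.5550·460) / 0.45825 = 281.35 / 0.45825 ≈ 613.9662.
Intermediate flow from 1 to 3: z_13 = a_13 · x_3 = 0.45 × 281.35 / 0.45825 = 126.6075 / 0.45825 ≈ 276.28.

z_13 = 276.28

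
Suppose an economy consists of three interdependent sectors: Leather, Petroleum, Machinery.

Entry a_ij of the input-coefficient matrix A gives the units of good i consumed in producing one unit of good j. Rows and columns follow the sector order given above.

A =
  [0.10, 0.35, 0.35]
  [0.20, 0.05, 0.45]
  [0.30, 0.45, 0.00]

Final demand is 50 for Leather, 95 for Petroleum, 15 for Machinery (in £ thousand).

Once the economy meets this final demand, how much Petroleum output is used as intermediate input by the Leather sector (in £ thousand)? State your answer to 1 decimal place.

I − A =
  [   0.90    -0.35    -0.35]
  [  -0.20     0.95    -0.45]
  [  -0.30    -0.45     1.00]
Cofactors of I−A, C_ij = (−1)^(i+j)·(minor ij) (rows/columns in the sector order above):
  C_11 = (0.95)(1.00) − (-0.45)(-0.45) = 0.7475
  C_12 = −[(-0.20)(1.00) − (-0.45)(-0.30)] = 0.3350
  C_13 = (-0.20)(-0.45) − (0.95)(-0.30) = 0.3750
  C_21 = −[(-0.35)(1.00) − (-0.35)(-0.45)] = 0.5075
  C_22 = (0.90)(1.00) − (-0.35)(-0.30) = 0.7950
  C_23 = −[(0.90)(-0.45) − (-0.35)(-0.30)] = 0.5100
  C_31 = (-0.35)(-0.45) − (-0.35)(0.95) = 0.4900
  C_32 = −[(0.90)(-0.45) − (-0.35)(-0.20)] = 0.4750
  C_33 = (0.90)(0.95) − (-0.35)(-0.20) = 0.7850
det(I−A) = Σ_j (I−A)_1j·C_1j = (0.90)(0.7475) + (-0.35)(0.3350) + (-0.35)(0.3750) = 0.42425
adj(I−A) = Cᵀ =
  [ 0.7475   0.5075   0.4900]
  [ 0.3350   0.7950   0.4750]
  [ 0.3750   0.5100   0.7850]
(I − A)⁻¹ = adj(I−A) / det(I−A) ≈
  [   1.7619     1.1962     1.1550]
  [   0.7896     1.8739     1.1196]
  [   0.8839     1.2021     1.8503]
First solve x = (I − A)⁻¹ d = adj(I−A)·d / det(I−A); in particular x_L = (0.7475·50 + 0.5075·95 + 0.4900·15) / 0.42425 = 92.9375 / 0.42425 ≈ 219.063.
Intermediate flow from P to L: z_PL = a_PL · x_L = 0.20 × 92.9375 / 0.42425 = 18.5875 / 0.42425 ≈ 43.8.

z_PL = 43.8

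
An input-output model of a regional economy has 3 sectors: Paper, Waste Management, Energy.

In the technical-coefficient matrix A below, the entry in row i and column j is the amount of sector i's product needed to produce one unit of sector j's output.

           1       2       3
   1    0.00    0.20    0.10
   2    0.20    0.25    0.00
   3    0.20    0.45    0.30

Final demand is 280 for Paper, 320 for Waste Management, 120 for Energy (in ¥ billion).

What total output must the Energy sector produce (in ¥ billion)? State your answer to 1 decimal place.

x_3 = 653.7

I − A =
  [   1.00    -0.20    -0.10]
  [  -0.20     0.75     0.00]
  [  -0.20    -0.45     0.70]
Cofactors of I−A, C_ij = (−1)^(i+j)·(minor ij) (rows/columns in the sector order above):
  C_11 = (0.75)(0.70) − (0.00)(-0.45) = 0.5250
  C_12 = −[(-0.20)(0.70) − (0.00)(-0.20)] = 0.1400
  C_13 = (-0.20)(-0.45) − (0.75)(-0.20) = 0.2400
  C_21 = −[(-0.20)(0.70) − (-0.10)(-0.45)] = 0.1850
  C_22 = (1.00)(0.70) − (-0.10)(-0.20) = 0.6800
  C_23 = −[(1.00)(-0.45) − (-0.20)(-0.20)] = 0.4900
  C_31 = (-0.20)(0.00) − (-0.10)(0.75) = 0.0750
  C_32 = −[(1.00)(0.00) − (-0.10)(-0.20)] = 0.0200
  C_33 = (1.00)(0.75) − (-0.20)(-0.20) = 0.7100
det(I−A) = Σ_j (I−A)_1j·C_1j = (1.00)(0.5250) + (-0.20)(0.1400) + (-0.10)(0.2400) = 0.4730
adj(I−A) = Cᵀ =
  [ 0.5250   0.1850   0.0750]
  [ 0.1400   0.6800   0.0200]
  [ 0.2400   0.4900   0.7100]
(I − A)⁻¹ = adj(I−A) / det(I−A) ≈
  [   1.1099     0.3911     0.1586]
  [   0.2960     1.4376     0.0423]
  [   0.5074     1.0359     1.5011]
x = (I − A)⁻¹ d = adj(I−A)·d / det(I−A), with det(I−A) = 0.4730:
  x_1 = (0.5250·280 + 0.1850·320 + 0.0750·120) / 0.4730 = 215.20 / 0.4730 ≈ 455.0
  x_2 = (0.1400·280 + 0.6800·320 + 0.0200·120) / 0.4730 = 259.20 / 0.4730 ≈ 548.0
  x_3 = (0.2400·280 + 0.4900·320 + 0.7100·120) / 0.4730 = 309.20 / 0.4730 ≈ 653.7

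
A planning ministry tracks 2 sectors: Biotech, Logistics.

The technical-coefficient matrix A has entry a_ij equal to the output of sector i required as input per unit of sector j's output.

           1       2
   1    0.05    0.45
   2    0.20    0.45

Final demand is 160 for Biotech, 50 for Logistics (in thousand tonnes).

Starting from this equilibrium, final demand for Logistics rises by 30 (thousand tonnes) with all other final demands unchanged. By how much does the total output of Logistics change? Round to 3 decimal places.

I − A =
  [   0.95    -0.45]
  [  -0.20     0.55]
det(I−A) = (0.95)(0.55) − (-0.45)(-0.20) = 0.4325
adj(I−A) = [[0.55, 0.45], [0.20, 0.95]]
(I − A)⁻¹ = adj(I−A) / det(I−A) ≈
  [   1.2717     1.0405]
  [   0.4624     2.1965]
Δx = (I − A)⁻¹ Δd with Δd having +30 in the Logistics component and 0 elsewhere.
So Δx_2 = L_22 · (+30), where L_22 = adj(I−A)_22 / det(I−A) = 0.95 / 0.4325.
Δx_2 = 0.95 × (+30) / 0.4325 = 28.50 / 0.4325 ≈ 65.896.

Δx_2 = 65.896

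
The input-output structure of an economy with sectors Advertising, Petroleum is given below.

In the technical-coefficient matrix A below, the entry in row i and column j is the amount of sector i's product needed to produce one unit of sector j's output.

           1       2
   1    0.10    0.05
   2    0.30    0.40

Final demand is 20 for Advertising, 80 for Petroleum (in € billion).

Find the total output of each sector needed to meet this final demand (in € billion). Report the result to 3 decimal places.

I − A =
  [   0.90    -0.05]
  [  -0.30     0.60]
det(I−A) = (0.90)(0.60) − (-0.05)(-0.30) = 0.5250
adj(I−A) = [[0.60, 0.05], [0.30, 0.90]]
(I − A)⁻¹ = adj(I−A) / det(I−A) ≈
  [   1.1429     0.0952]
  [   0.5714     1.7143]
x = (I − A)⁻¹ d = adj(I−A)·d / det(I−A), with det(I−A) = 0.5250:
  x_1 = (0.60·20 + 0.05·80) / 0.5250 = 16.00 / 0.5250 ≈ 30.476
  x_2 = (0.30·20 + 0.90·80) / 0.5250 = 78.00 / 0.5250 ≈ 148.571

x_1 = 30.476, x_2 = 148.571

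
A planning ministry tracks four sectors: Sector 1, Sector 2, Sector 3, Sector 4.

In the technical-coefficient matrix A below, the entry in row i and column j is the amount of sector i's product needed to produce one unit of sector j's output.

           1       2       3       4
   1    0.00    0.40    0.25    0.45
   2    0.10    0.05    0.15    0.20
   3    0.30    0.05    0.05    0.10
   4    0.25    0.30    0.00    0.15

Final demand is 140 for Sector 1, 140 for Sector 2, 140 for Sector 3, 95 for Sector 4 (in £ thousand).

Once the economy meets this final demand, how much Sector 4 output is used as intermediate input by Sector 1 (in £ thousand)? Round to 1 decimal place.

z_41 = 138.8

I − A =
  [   1.00    -0.40    -0.25    -0.45]
  [  -0.10     0.95    -0.15    -0.20]
  [  -0.30    -0.05     0.95    -0.10]
  [  -0.25    -0.30     0.00     0.85]
Compute the cofactors C_ij = (−1)^(i+j)·(3×3 minor ij) of I−A; the adjugate is their transpose:
adj(I−A) = Cᵀ =
  [ 0.699250   0.469375   0.258125   0.511000]
  [ 0.170250   0.630625   0.144375   0.255500]
  [ 0.257750   0.219375   0.573125   0.255500]
  [ 0.265750   0.360625   0.126875   0.766500]
det(I−A) = Σ_j (I−A)_1j·C_1j = (1.00)(0.699250) + (-0.40)(0.170250) + (-0.25)(0.257750) + (-0.45)(0.265750) = 0.447125
(I − A)⁻¹ = adj(I−A) / det(I−A) ≈
  [   1.5639     1.0498     0.5773     1.1429]
  [   0.3808     1.4104     0.3229     0.5714]
  [   0.5765     0.4906     1.2818     0.5714]
  [   0.5944     0.8065     0.2838     1.7143]
First solve x = (I − A)⁻¹ d = adj(I−A)·d / det(I−A); in particular x_1 = (0.699250·140 + 0.469375·140 + 0.258125·140 + 0.511000·95) / 0.447125 = 248.29 / 0.447125 ≈ 555.303.
Intermediate flow from 4 to 1: z_41 = a_41 · x_1 = 0.25 × 248.29 / 0.447125 = 62.0725 / 0.447125 ≈ 138.8.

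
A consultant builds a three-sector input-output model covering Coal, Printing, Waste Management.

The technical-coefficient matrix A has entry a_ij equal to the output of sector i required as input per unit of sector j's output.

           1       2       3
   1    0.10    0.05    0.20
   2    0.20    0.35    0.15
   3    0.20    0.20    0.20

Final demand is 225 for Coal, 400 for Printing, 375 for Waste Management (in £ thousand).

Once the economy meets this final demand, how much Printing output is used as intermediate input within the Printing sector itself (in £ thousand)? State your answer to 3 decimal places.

z_22 = 334.921

I − A =
  [   0.90    -0.05    -0.20]
  [  -0.20     0.65    -0.15]
  [  -0.20    -0.20     0.80]
Cofactors of I−A, C_ij = (−1)^(i+j)·(minor ij) (rows/columns in the sector order above):
  C_11 = (0.65)(0.80) − (-0.15)(-0.20) = 0.4900
  C_12 = −[(-0.20)(0.80) − (-0.15)(-0.20)] = 0.1900
  C_13 = (-0.20)(-0.20) − (0.65)(-0.20) = 0.1700
  C_21 = −[(-0.05)(0.80) − (-0.20)(-0.20)] = 0.0800
  C_22 = (0.90)(0.80) − (-0.20)(-0.20) = 0.6800
  C_23 = −[(0.90)(-0.20) − (-0.05)(-0.20)] = 0.1900
  C_31 = (-0.05)(-0.15) − (-0.20)(0.65) = 0.1375
  C_32 = −[(0.90)(-0.15) − (-0.20)(-0.20)] = 0.1750
  C_33 = (0.90)(0.65) − (-0.05)(-0.20) = 0.5750
det(I−A) = Σ_j (I−A)_1j·C_1j = (0.90)(0.4900) + (-0.05)(0.1900) + (-0.20)(0.1700) = 0.3975
adj(I−A) = Cᵀ =
  [ 0.4900   0.0800   0.1375]
  [ 0.1900   0.6800   0.1750]
  [ 0.1700   0.1900   0.5750]
(I − A)⁻¹ = adj(I−A) / det(I−A) ≈
  [   1.2327     0.2013     0.3459]
  [   0.4780     1.7107     0.4403]
  [   0.4277     0.4780     1.4465]
First solve x = (I − A)⁻¹ d = adj(I−A)·d / det(I−A); in particular x_2 = (0.1900·225 + 0.6800·400 + 0.1750·375) / 0.3975 = 380.375 / 0.3975 ≈ 956.91824.
Intermediate flow from 2 to 2: z_22 = a_22 · x_2 = 0.35 × 380.375 / 0.3975 = 133.13125 / 0.3975 ≈ 334.921.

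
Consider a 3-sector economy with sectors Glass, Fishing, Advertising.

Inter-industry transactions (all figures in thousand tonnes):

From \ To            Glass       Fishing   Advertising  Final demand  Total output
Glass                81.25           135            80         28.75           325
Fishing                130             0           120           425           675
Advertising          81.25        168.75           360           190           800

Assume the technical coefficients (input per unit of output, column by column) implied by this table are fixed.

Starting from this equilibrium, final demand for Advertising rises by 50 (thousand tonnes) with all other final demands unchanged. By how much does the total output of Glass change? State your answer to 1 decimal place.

Technical coefficients a_ij = z_ij / X_j:
  a_GG = 81.25/325 = 0.25, a_FG = 130/325 = 0.40, a_AG = 81.25/325 = 0.25
  a_GF = 135/675 = 0.20, a_FF = 0/675 = 0.00, a_AF = 168.75/675 = 0.25
  a_GA = 80/800 = 0.10, a_FA = 120/800 = 0.15, a_AA = 360/800 = 0.45
I − A =
  [   0.75    -0.20    -0.10]
  [  -0.40     1.00    -0.15]
  [  -0.25    -0.25     0.55]
Cofactors of I−A, C_ij = (−1)^(i+j)·(minor ij) (rows/columns in the sector order above):
  C_11 = (1.00)(0.55) − (-0.15)(-0.25) = 0.5125
  C_12 = −[(-0.40)(0.55) − (-0.15)(-0.25)] = 0.2575
  C_13 = (-0.40)(-0.25) − (1.00)(-0.25) = 0.3500
  C_21 = −[(-0.20)(0.55) − (-0.10)(-0.25)] = 0.1350
  C_22 = (0.75)(0.55) − (-0.10)(-0.25) = 0.3875
  C_23 = −[(0.75)(-0.25) − (-0.20)(-0.25)] = 0.2375
  C_31 = (-0.20)(-0.15) − (-0.10)(1.00) = 0.1300
  C_32 = −[(0.75)(-0.15) − (-0.10)(-0.40)] = 0.1525
  C_33 = (0.75)(1.00) − (-0.20)(-0.40) = 0.6700
det(I−A) = Σ_j (I−A)_1j·C_1j = (0.75)(0.5125) + (-0.20)(0.2575) + (-0.10)(0.3500) = 0.297875
adj(I−A) = Cᵀ =
  [ 0.5125   0.1350   0.1300]
  [ 0.2575   0.3875   0.1525]
  [ 0.3500   0.2375   0.6700]
(I − A)⁻¹ = adj(I−A) / det(I−A) ≈
  [   1.7205     0.4532     0.4364]
  [   0.8645     1.3009     0.5120]
  [   1.1750     0.7973     2.2493]
Δx = (I − A)⁻¹ Δd with Δd having +50 in the Advertising component and 0 elsewhere.
So Δx_G = L_GA · (+50), where L_GA = adj(I−A)_GA / det(I−A) = 0.1300 / 0.297875.
Δx_G = 0.1300 × (+50) / 0.297875 = 6.50 / 0.297875 ≈ 21.8.

Δx_G = 21.8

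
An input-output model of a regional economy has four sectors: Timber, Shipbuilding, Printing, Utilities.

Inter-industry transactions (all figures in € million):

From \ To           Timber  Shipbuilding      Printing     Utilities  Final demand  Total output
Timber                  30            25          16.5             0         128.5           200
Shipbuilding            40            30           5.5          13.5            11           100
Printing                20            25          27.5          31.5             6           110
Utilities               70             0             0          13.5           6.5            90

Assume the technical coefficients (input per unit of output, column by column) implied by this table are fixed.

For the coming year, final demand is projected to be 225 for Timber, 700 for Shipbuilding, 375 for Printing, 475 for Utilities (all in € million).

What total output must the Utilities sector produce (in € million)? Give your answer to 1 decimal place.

x_U = 983.2

Technical coefficients a_ij = z_ij / X_j:
  a_TT = 30/200 = 0.15, a_ST = 40/200 = 0.20, a_PT = 20/200 = 0.10, a_UT = 70/200 = 0.35
  a_TS = 25/100 = 0.25, a_SS = 30/100 = 0.30, a_PS = 25/100 = 0.25, a_US = 0/100 = 0.00
  a_TP = 16.5/110 = 0.15, a_SP = 5.5/110 = 0.05, a_PP = 27.5/110 = 0.25, a_UP = 0/110 = 0.00
  a_TU = 0/90 = 0.00, a_SU = 13.5/90 = 0.15, a_PU = 31.5/90 = 0.35, a_UU = 13.5/90 = 0.15
I − A =
  [   0.85    -0.25    -0.15     0.00]
  [  -0.20     0.70    -0.05    -0.15]
  [  -0.10    -0.25     0.75    -0.35]
  [  -0.35     0.00     0.00     0.85]
Compute the cofactors C_ij = (−1)^(i+j)·(3×3 minor ij) of I−A; the adjugate is their transpose:
adj(I−A) = Cᵀ =
  [ 0.435625   0.191250   0.099875   0.074875]
  [ 0.177250   0.510750   0.069500   0.118750]
  [ 0.200875   0.232500   0.450125   0.226375]
  [ 0.179375   0.078750   0.041125   0.378875]
det(I−A) = Σ_j (I−A)_1j·C_1j = (0.85)(0.435625) + (-0.25)(0.177250) + (-0.15)(0.200875) + (0.00)(0.179375) = 0.2958375
(I − A)⁻¹ = adj(I−A) / det(I−A) ≈
  [   1.4725     0.6465     0.3376     0.2531]
  [   0.5991     1.7265     0.2349     0.4014]
  [   0.6790     0.7859     1.5215     0.7652]
  [   0.6063     0.2662     0.1390     1.2807]
x = (I − A)⁻¹ d = adj(I−A)·d / det(I−A), with det(I−A) = 0.2958375:
  x_T = (0.435625·225 + 0.191250·700 + 0.099875·375 + 0.074875·475) / 0.2958375 = 304.909375 / 0.2958375 ≈ 1030.7
  x_S = (0.177250·225 + 0.510750·700 + 0.069500·375 + 0.118750·475) / 0.2958375 = 479.875 / 0.2958375 ≈ 1622.1
  x_P = (0.200875·225 + 0.232500·700 + 0.450125·375 + 0.226375·475) / 0.2958375 = 484.271875 / 0.2958375 ≈ 1637.0
  x_U = (0.179375·225 + 0.078750·700 + 0.041125·375 + 0.378875·475) / 0.2958375 = 290.871875 / 0.2958375 ≈ 983.2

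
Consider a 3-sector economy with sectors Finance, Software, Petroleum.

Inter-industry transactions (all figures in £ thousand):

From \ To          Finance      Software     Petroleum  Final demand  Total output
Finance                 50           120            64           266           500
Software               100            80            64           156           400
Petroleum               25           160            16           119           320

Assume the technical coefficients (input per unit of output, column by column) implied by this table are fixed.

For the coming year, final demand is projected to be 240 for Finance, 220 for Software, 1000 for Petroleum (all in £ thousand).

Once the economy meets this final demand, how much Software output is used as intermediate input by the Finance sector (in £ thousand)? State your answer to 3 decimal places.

Technical coefficients a_ij = z_ij / X_j:
  a_11 = 50/500 = 0.10, a_21 = 100/500 = 0.20, a_31 = 25/500 = 0.05
  a_12 = 120/400 = 0.30, a_22 = 80/400 = 0.20, a_32 = 160/400 = 0.40
  a_13 = 64/320 = 0.20, a_23 = 64/320 = 0.20, a_33 = 16/320 = 0.05
I − A =
  [   0.90    -0.30    -0.20]
  [  -0.20     0.80    -0.20]
  [  -0.05    -0.40     0.95]
Cofactors of I−A, C_ij = (−1)^(i+j)·(minor ij) (rows/columns in the sector order above):
  C_11 = (0.80)(0.95) − (-0.20)(-0.40) = 0.6800
  C_12 = −[(-0.20)(0.95) − (-0.20)(-0.05)] = 0.2000
  C_13 = (-0.20)(-0.40) − (0.80)(-0.05) = 0.1200
  C_21 = −[(-0.30)(0.95) − (-0.20)(-0.40)] = 0.3650
  C_22 = (0.90)(0.95) − (-0.20)(-0.05) = 0.8450
  C_23 = −[(0.90)(-0.40) − (-0.30)(-0.05)] = 0.3750
  C_31 = (-0.30)(-0.20) − (-0.20)(0.80) = 0.2200
  C_32 = −[(0.90)(-0.20) − (-0.20)(-0.20)] = 0.2200
  C_33 = (0.90)(0.80) − (-0.30)(-0.20) = 0.6600
det(I−A) = Σ_j (I−A)_1j·C_1j = (0.90)(0.6800) + (-0.30)(0.2000) + (-0.20)(0.1200) = 0.5280
adj(I−A) = Cᵀ =
  [ 0.6800   0.3650   0.2200]
  [ 0.2000   0.8450   0.2200]
  [ 0.1200   0.3750   0.6600]
(I − A)⁻¹ = adj(I−A) / det(I−A) ≈
  [   1.2879     0.6913     0.4167]
  [   0.3788     1.6004     0.4167]
  [   0.2273     0.7102     1.2500]
First solve x = (I − A)⁻¹ d = adj(I−A)·d / det(I−A); in particular x_1 = (0.6800·240 + 0.3650·220 + 0.2200·1000) / 0.5280 = 463.50 / 0.5280 ≈ 877.84091.
Intermediate flow from 2 to 1: z_21 = a_21 · x_1 = 0.20 × 463.50 / 0.5280 = 92.70 / 0.5280 ≈ 175.568.

z_21 = 175.568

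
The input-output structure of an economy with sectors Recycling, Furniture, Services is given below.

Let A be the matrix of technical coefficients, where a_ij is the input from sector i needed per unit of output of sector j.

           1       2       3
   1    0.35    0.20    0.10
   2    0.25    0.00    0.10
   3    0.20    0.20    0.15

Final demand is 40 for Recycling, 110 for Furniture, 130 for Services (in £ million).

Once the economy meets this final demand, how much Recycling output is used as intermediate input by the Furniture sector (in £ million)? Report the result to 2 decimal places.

I − A =
  [   0.65    -0.20    -0.10]
  [  -0.25     1.00    -0.10]
  [  -0.20    -0.20     0.85]
Cofactors of I−A, C_ij = (−1)^(i+j)·(minor ij) (rows/columns in the sector order above):
  C_11 = (1.00)(0.85) − (-0.10)(-0.20) = 0.8300
  C_12 = −[(-0.25)(0.85) − (-0.10)(-0.20)] = 0.2325
  C_13 = (-0.25)(-0.20) − (1.00)(-0.20) = 0.2500
  C_21 = −[(-0.20)(0.85) − (-0.10)(-0.20)] = 0.1900
  C_22 = (0.65)(0.85) − (-0.10)(-0.20) = 0.5325
  C_23 = −[(0.65)(-0.20) − (-0.20)(-0.20)] = 0.1700
  C_31 = (-0.20)(-0.10) − (-0.10)(1.00) = 0.1200
  C_32 = −[(0.65)(-0.10) − (-0.10)(-0.25)] = 0.0900
  C_33 = (0.65)(1.00) − (-0.20)(-0.25) = 0.6000
det(I−A) = Σ_j (I−A)_1j·C_1j = (0.65)(0.8300) + (-0.20)(0.2325) + (-0.10)(0.2500) = 0.4680
adj(I−A) = Cᵀ =
  [ 0.8300   0.1900   0.1200]
  [ 0.2325   0.5325   0.0900]
  [ 0.2500   0.1700   0.6000]
(I − A)⁻¹ = adj(I−A) / det(I−A) ≈
  [   1.7735     0.4060     0.2564]
  [   0.4968     1.1378     0.1923]
  [   0.5342     0.3632     1.2821]
First solve x = (I − A)⁻¹ d = adj(I−A)·d / det(I−A); in particular x_2 = (0.2325·40 + 0.5325·110 + 0.0900·130) / 0.4680 = 79.575 / 0.4680 ≈ 170.0321.
Intermediate flow from 1 to 2: z_12 = a_12 · x_2 = 0.20 × 79.575 / 0.4680 = 15.915 / 0.4680 ≈ 34.01.

z_12 = 34.01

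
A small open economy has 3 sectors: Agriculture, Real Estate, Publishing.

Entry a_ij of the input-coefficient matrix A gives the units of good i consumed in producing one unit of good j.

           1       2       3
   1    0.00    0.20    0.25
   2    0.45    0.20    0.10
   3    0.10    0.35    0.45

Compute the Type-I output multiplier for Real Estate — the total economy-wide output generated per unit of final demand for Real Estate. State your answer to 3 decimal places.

I − A =
  [   1.00    -0.20    -0.25]
  [  -0.45     0.80    -0.10]
  [  -0.10    -0.35     0.55]
Cofactors of I−A, C_ij = (−1)^(i+j)·(minor ij) (rows/columns in the sector order above):
  C_11 = (0.80)(0.55) − (-0.10)(-0.35) = 0.4050
  C_12 = −[(-0.45)(0.55) − (-0.10)(-0.10)] = 0.2575
  C_13 = (-0.45)(-0.35) − (0.80)(-0.10) = 0.2375
  C_21 = −[(-0.20)(0.55) − (-0.25)(-0.35)] = 0.1975
  C_22 = (1.00)(0.55) − (-0.25)(-0.10) = 0.5250
  C_23 = −[(1.00)(-0.35) − (-0.20)(-0.10)] = 0.3700
  C_31 = (-0.20)(-0.10) − (-0.25)(0.80) = 0.2200
  C_32 = −[(1.00)(-0.10) − (-0.25)(-0.45)] = 0.2125
  C_33 = (1.00)(0.80) − (-0.20)(-0.45) = 0.7100
det(I−A) = Σ_j (I−A)_1j·C_1j = (1.00)(0.4050) + (-0.20)(0.2575) + (-0.25)(0.2375) = 0.294125
adj(I−A) = Cᵀ =
  [ 0.4050   0.1975   0.2200]
  [ 0.2575   0.5250   0.2125]
  [ 0.2375   0.3700   0.7100]
(I − A)⁻¹ = adj(I−A) / det(I−A) ≈
  [   1.3770     0.6715     0.7480]
  [   0.8755     1.7850     0.7225]
  [   0.8075     1.2580     2.4139]
The output multiplier for sector j is the column-j sum of the Leontief inverse (I − A)⁻¹ = adj(I−A) / det(I−A).
Column 2 of adj(I−A): (0.1975, 0.5250, 0.3700); det(I−A) = 0.294125.
m_2 = (0.1975 + 0.5250 + 0.3700) / 0.294125 = 1.0925 / 0.294125 ≈ 3.714.

m_2 = 3.714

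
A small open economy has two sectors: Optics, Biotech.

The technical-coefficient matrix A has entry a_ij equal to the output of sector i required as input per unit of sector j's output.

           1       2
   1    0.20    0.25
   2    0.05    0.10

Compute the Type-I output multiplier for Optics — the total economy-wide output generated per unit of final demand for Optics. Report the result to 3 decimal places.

m_1 = 1.343

I − A =
  [   0.80    -0.25]
  [  -0.05     0.90]
det(I−A) = (0.80)(0.90) − (-0.25)(-0.05) = 0.7075
adj(I−A) = [[0.90, 0.25], [0.05, 0.80]]
(I − A)⁻¹ = adj(I−A) / det(I−A) ≈
  [   1.2721     0.3534]
  [   0.0707     1.1307]
The output multiplier for sector j is the column-j sum of the Leontief inverse (I − A)⁻¹ = adj(I−A) / det(I−A).
Column 1 of adj(I−A): (0.90, 0.05); det(I−A) = 0.7075.
m_1 = (0.90 + 0.05) / 0.7075 = 0.95 / 0.7075 ≈ 1.343.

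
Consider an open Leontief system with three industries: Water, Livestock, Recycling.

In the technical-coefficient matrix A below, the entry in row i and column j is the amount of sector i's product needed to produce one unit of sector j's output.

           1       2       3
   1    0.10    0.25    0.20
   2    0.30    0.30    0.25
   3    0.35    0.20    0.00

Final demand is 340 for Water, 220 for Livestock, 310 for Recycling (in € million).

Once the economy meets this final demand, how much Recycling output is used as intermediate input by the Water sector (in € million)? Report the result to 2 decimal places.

z_31 = 284.81

I − A =
  [   0.90    -0.25    -0.20]
  [  -0.30     0.70    -0.25]
  [  -0.35    -0.20     1.00]
Cofactors of I−A, C_ij = (−1)^(i+j)·(minor ij) (rows/columns in the sector order above):
  C_11 = (0.70)(1.00) − (-0.25)(-0.20) = 0.6500
  C_12 = −[(-0.30)(1.00) − (-0.25)(-0.35)] = 0.3875
  C_13 = (-0.30)(-0.20) − (0.70)(-0.35) = 0.3050
  C_21 = −[(-0.25)(1.00) − (-0.20)(-0.20)] = 0.2900
  C_22 = (0.90)(1.00) − (-0.20)(-0.35) = 0.8300
  C_23 = −[(0.90)(-0.20) − (-0.25)(-0.35)] = 0.2675
  C_31 = (-0.25)(-0.25) − (-0.20)(0.70) = 0.2025
  C_32 = −[(0.90)(-0.25) − (-0.20)(-0.30)] = 0.2850
  C_33 = (0.90)(0.70) − (-0.25)(-0.30) = 0.5550
det(I−A) = Σ_j (I−A)_1j·C_1j = (0.90)(0.6500) + (-0.25)(0.3875) + (-0.20)(0.3050) = 0.427125
adj(I−A) = Cᵀ =
  [ 0.6500   0.2900   0.2025]
  [ 0.3875   0.8300   0.2850]
  [ 0.3050   0.2675   0.5550]
(I − A)⁻¹ = adj(I−A) / det(I−A) ≈
  [   1.5218     0.6790     0.4741]
  [   0.9072     1.9432     0.6673]
  [   0.7141     0.6263     1.2994]
First solve x = (I − A)⁻¹ d = adj(I−A)·d / det(I−A); in particular x_1 = (0.6500·340 + 0.2900·220 + 0.2025·310) / 0.427125 = 347.575 / 0.427125 ≈ 813.7548.
Intermediate flow from 3 to 1: z_31 = a_31 · x_1 = 0.35 × 347.575 / 0.427125 = 121.65125 / 0.427125 ≈ 284.81.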